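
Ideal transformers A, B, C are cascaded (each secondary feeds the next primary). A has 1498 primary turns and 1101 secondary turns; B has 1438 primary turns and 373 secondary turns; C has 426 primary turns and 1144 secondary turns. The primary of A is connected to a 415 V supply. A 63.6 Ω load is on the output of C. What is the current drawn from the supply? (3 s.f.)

After A: V = 415.00 × 1101/1498 = 305.02 V.
After B: V = 305.02 × 373/1438 = 79.118 V.
After C: V = 79.118 × 1144/426 = 212.47 V.
I_load = 212.47/63.6 = 3.3407 A, so P_out = 212.47 × 3.3407 = 709.78 W.
All ideal ⇒ P_in = P_out, so I_supply = 709.78/415 = 1.71 A.

I_supply ≈ 1.71 A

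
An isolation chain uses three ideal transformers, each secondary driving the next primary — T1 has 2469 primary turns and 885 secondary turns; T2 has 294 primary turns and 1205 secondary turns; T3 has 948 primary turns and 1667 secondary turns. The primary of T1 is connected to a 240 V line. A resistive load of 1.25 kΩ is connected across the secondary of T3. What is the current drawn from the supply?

After T1: V = 240.00 × 885/2469 = 86.027 V.
After T2: V = 86.027 × 1205/294 = 352.59 V.
After T3: V = 352.59 × 1667/948 = 620.01 V.
I_load = 620.01/1250 = 0.49601 A, so P_out = 620.01 × 0.49601 = 307.53 W.
All ideal ⇒ P_in = P_out, so I_supply = 307.53/240 = 1.28 A.

I_supply ≈ 1.28 A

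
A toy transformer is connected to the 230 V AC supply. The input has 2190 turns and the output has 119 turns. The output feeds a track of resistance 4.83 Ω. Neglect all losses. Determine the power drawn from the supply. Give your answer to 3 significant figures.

P ≈ 32.3 W

V_out = V_in × N_out/N_in = 230 × 119/2190 = 12.498 V.
I_out = V_out/R = 12.498/4.83 = 2.5875 A.
I_in = I_out × N_out/N_in = 2.5875 × 119/2190 = 0.14060 A.
P = V_in I_in = 230 × 0.14060 = 32.3 W.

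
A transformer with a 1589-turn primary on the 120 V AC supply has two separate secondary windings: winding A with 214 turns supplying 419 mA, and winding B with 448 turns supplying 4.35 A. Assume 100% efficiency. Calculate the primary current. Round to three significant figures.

V_A = 120 × 214/1589 = 16.161 V; V_B = 120 × 448/1589 = 33.833 V.
P_out = V_A I_A + V_B I_B = 16.161×0.419 + 33.833×4.35 = 6.7715 + 147.17 = 153.94 W.
Ideal ⇒ P_in = P_out, so I_p = P_out/V_p = 153.94/120 = 1.28 A.

I_p ≈ 1.28 A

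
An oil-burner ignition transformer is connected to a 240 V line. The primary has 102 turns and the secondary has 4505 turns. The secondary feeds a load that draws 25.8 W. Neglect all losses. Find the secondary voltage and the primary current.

V_s ≈ 10600 V, I_p ≈ 0.107 A

V_s = V_p × N_s/N_p = 240 × 4505/102 = 10600 V.
I_s = P/V_s = 25.8/10600 = 0.0024340 A.
I_p = I_s × N_s/N_p = 0.0024340 × 4505/102 = 0.107 A.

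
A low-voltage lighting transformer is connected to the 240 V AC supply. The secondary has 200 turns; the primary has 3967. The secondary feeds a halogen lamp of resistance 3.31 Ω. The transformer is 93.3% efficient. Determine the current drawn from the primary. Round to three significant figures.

I_p ≈ 0.198 A

V_s = 240 × 200/3967 = 12.100 V.
I_s = V_s/R = 12.100/3.31 = 3.6555 A.
P_out = V_s I_s = 12.100 × 3.6555 = 44.231 W.
P_in = P_out/η = 44.231/0.933 = 47.408 W.
I_p = P_in/V_p = 47.408/240 = 0.198 A.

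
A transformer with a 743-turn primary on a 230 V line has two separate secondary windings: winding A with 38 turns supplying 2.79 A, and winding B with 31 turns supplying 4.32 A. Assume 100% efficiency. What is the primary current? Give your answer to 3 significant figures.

V_A = 230 × 38/743 = 11.763 V; V_B = 230 × 31/743 = 9.5962 V.
P_out = V_A I_A + V_B I_B = 11.763×2.79 + 9.5962×4.32 = 32.819 + 41.456 = 74.275 W.
Ideal ⇒ P_in = P_out, so I_p = P_out/V_p = 74.275/230 = 0.323 A.

I_p ≈ 0.323 A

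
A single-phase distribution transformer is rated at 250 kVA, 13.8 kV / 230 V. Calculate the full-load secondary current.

I_s = S/V_s = 250000/230 = 1090 A.

I_s ≈ 1090 A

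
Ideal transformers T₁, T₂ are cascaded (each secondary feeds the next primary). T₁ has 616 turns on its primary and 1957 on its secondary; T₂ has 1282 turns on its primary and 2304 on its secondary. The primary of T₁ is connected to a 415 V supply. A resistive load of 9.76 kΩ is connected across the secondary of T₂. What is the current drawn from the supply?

Secondary of T₁: V = 415.00 × 1957/616 = 1318.4 V.
Secondary of T₂: V = 1318.4 × 2304/1282 = 2369.5 V.
I_load = 2369.5/9760 = 0.24277 A, so P_out = 2369.5 × 0.24277 = 575.25 W.
All ideal ⇒ P_in = P_out, so I_supply = 575.25/415 = 1.39 A.

I_supply ≈ 1.39 A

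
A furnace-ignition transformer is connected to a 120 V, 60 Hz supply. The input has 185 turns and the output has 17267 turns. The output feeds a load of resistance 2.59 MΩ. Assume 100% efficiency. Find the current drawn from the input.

V_out = V_in × N_out/N_in = 120 × 17267/185 = 11200 V.
I_out = V_out/R = 11200/(2.59×10^6) = 0.0043244 A.
For an ideal transformer I_in N_in = I_out N_out, so I_in = 0.0043244 × 17267/185 = 0.404 A.

I_in ≈ 0.404 A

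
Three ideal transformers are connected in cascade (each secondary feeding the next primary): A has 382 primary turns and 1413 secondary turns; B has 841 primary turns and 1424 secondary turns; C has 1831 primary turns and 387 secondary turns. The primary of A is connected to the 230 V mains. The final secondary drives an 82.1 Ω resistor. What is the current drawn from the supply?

Secondary of A: V = 230.00 × 1413/382 = 850.76 V.
Secondary of B: V = 850.76 × 1424/841 = 1440.5 V.
Secondary of C: V = 1440.5 × 387/1831 = 304.47 V.
I_load = 304.47/82.1 = 3.7085 A, so P_out = 304.47 × 3.7085 = 1129.1 W.
All ideal ⇒ P_in = P_out, so I_supply = 1129.1/230 = 4.91 A.

I_supply ≈ 4.91 A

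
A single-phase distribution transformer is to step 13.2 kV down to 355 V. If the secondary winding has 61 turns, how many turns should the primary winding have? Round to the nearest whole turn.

N_p/N_s = V_p/V_s, so N_p = 61 × 13200/355 = 2268.2 ≈ 2268 turns.

N_p = 2268 turns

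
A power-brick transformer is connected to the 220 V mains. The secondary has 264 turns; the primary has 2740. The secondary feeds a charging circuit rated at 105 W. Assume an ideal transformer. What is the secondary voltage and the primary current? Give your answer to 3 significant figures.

V_s = V_p × N_s/N_p = 220 × 264/2740 = 21.197 V.
I_s = P/V_s = 105/21.197 = 4.9535 A.
I_p = I_s × N_s/N_p = 4.9535 × 264/2740 = 0.477 A.

V_s ≈ 21.2 V, I_p ≈ 0.477 A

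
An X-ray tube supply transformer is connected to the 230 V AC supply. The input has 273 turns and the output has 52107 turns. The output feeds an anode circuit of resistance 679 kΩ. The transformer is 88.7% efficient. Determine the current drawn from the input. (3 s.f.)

V_out = 230 × 52107/273 = 43900 V.
I_out = V_out/R = 43900/679000 = 0.064653 A.
P_out = V_out I_out = 43900 × 0.064653 = 2838.3 W.
P_in = P_out/η = 2838.3/0.887 = 3199.8 W.
I_in = P_in/V_in = 3199.8/230 = 13.9 A.

I_in ≈ 13.9 A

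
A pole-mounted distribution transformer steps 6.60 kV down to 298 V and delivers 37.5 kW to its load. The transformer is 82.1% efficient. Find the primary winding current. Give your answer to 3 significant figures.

P_in = P_out/η = 37500/0.821 = 45676 W.
I_p = P_in/V_p = 45676/6600 = 6.92 A.

I_p ≈ 6.92 A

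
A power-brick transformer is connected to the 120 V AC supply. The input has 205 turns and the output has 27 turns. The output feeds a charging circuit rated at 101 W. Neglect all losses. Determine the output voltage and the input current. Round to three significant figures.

V_out = V_in × N_out/N_in = 120 × 27/205 = 15.805 V.
I_out = P/V_out = 101/15.805 = 6.3904 A.
I_in = I_out × N_out/N_in = 6.3904 × 27/205 = 0.842 A.

V_out ≈ 15.8 V, I_in ≈ 0.842 A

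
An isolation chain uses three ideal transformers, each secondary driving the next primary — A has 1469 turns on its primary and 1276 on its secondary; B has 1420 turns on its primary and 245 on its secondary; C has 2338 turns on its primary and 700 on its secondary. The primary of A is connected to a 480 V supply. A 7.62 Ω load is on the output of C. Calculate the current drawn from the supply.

I_supply ≈ 0.127 A

Secondary of A: V = 480.00 × 1276/1469 = 416.94 V.
Secondary of B: V = 416.94 × 245/1420 = 71.936 V.
Secondary of C: V = 71.936 × 700/2338 = 21.538 V.
I_load = 21.538/7.62 = 2.8265 A, so P_out = 21.538 × 2.8265 = 60.876 W.
All ideal ⇒ P_in = P_out, so I_supply = 60.876/480 = 0.127 A.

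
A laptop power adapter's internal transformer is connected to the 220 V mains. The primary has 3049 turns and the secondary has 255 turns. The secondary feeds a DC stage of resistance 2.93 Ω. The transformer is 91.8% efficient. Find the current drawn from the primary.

I_p ≈ 0.572 A

V_s = 220 × 255/3049 = 18.399 V.
I_s = V_s/R = 18.399/2.93 = 6.2797 A.
P_out = V_s I_s = 18.399 × 6.2797 = 115.54 W.
P_in = P_out/η = 115.54/0.918 = 125.86 W.
I_p = P_in/V_p = 125.86/220 = 0.572 A.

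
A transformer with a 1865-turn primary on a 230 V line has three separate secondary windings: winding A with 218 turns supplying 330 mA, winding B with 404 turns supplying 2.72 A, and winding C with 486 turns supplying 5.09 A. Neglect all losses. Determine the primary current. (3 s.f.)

V_A = 230 × 218/1865 = 26.885 V; V_B = 230 × 404/1865 = 49.823 V; V_C = 230 × 486/1865 = 59.936 V.
P_out = V_A I_A + V_B I_B + V_C I_C = 26.885×0.330 + 49.823×2.72 + 59.936×5.09 = 8.8720 + 135.52 + 305.07 = 449.46 W.
Ideal ⇒ P_in = P_out, so I_p = P_out/V_p = 449.46/230 = 1.95 A.

I_p ≈ 1.95 A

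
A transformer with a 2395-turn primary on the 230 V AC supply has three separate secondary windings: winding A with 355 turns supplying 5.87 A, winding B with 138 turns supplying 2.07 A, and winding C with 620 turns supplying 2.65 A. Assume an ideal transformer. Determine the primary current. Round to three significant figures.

I_p ≈ 1.68 A

V_A = 230 × 355/2395 = 34.092 V; V_B = 230 × 138/2395 = 13.253 V; V_C = 230 × 620/2395 = 59.541 V.
P_out = V_A I_A + V_B I_B + V_C I_C = 34.092×5.87 + 13.253×2.07 + 59.541×2.65 = 200.12 + 27.433 + 157.78 = 385.33 W.
Ideal ⇒ P_in = P_out, so I_p = P_out/V_p = 385.33/230 = 1.68 A.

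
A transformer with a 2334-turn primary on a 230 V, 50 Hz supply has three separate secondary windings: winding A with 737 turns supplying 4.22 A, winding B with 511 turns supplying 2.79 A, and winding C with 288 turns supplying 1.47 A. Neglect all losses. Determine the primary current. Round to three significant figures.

V_A = 230 × 737/2334 = 72.626 V; V_B = 230 × 511/2334 = 50.356 V; V_C = 230 × 288/2334 = 28.380 V.
P_out = V_A I_A + V_B I_B + V_C I_C = 72.626×4.22 + 50.356×2.79 + 28.380×1.47 = 306.48 + 140.49 + 41.719 = 488.69 W.
Ideal ⇒ P_in = P_out, so I_p = P_out/V_p = 488.69/230 = 2.12 A.

I_p ≈ 2.12 A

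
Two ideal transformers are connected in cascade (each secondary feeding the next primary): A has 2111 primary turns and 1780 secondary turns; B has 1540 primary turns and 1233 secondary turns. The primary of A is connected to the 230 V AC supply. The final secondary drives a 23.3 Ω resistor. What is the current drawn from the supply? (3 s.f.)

After A: V = 230.00 × 1780/2111 = 193.94 V.
After B: V = 193.94 × 1233/1540 = 155.28 V.
I_load = 155.28/23.3 = 6.6642 A, so P_out = 155.28 × 6.6642 = 1034.8 W.
All ideal ⇒ P_in = P_out, so I_supply = 1034.8/230 = 4.50 A.

I_supply ≈ 4.50 A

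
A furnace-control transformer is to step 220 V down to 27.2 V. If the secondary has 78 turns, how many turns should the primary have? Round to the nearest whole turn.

N_p = 631 turns

N_p/N_s = V_p/V_s, so N_p = 78 × 220/27.2 = 630.9 ≈ 631 turns.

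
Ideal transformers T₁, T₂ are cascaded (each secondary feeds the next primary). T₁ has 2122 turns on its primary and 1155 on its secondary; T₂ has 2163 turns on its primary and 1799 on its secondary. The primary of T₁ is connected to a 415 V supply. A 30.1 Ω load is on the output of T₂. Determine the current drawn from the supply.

I_supply ≈ 2.83 A

After T₁: V = 415.00 × 1155/2122 = 225.88 V.
After T₂: V = 225.88 × 1799/2163 = 187.87 V.
I_load = 187.87/30.1 = 6.2416 A, so P_out = 187.87 × 6.2416 = 1172.6 W.
All ideal ⇒ P_in = P_out, so I_supply = 1172.6/415 = 2.83 A.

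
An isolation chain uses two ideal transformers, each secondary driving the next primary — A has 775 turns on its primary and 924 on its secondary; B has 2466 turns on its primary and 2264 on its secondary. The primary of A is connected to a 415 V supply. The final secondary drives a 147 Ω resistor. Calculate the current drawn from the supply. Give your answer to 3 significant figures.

After A: V = 415.00 × 924/775 = 494.79 V.
After B: V = 494.79 × 2264/2466 = 454.26 V.
I_load = 454.26/147 = 3.0902 A, so P_out = 454.26 × 3.0902 = 1403.7 W.
All ideal ⇒ P_in = P_out, so I_supply = 1403.7/415 = 3.38 A.

I_supply ≈ 3.38 A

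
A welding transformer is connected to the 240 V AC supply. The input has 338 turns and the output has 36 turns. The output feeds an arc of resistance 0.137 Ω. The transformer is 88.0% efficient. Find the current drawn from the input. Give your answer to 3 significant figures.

V_out = 240 × 36/338 = 25.562 V.
I_out = V_out/R = 25.562/0.137 = 186.58 A.
P_out = V_out I_out = 25.562 × 186.58 = 4769.5 W.
P_in = P_out/η = 4769.5/0.880 = 5419.9 W.
I_in = P_in/V_in = 5419.9/240 = 22.6 A.

I_in ≈ 22.6 A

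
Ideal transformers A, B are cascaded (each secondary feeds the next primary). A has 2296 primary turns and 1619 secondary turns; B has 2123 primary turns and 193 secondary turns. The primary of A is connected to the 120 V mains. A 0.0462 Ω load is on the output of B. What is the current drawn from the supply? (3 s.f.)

I_supply ≈ 10.7 A

Secondary of A: V = 120.00 × 1619/2296 = 84.617 V.
Secondary of B: V = 84.617 × 193/2123 = 7.6924 V.
I_load = 7.6924/0.0462 = 166.50 A, so P_out = 7.6924 × 166.50 = 1280.8 W.
All ideal ⇒ P_in = P_out, so I_supply = 1280.8/120 = 10.7 A.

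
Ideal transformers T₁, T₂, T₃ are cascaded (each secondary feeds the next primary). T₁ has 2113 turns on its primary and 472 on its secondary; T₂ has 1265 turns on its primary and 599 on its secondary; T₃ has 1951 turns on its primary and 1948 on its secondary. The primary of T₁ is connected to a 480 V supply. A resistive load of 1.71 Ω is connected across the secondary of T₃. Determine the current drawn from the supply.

Secondary of T₁: V = 480.00 × 472/2113 = 107.22 V.
Secondary of T₂: V = 107.22 × 599/1265 = 50.772 V.
Secondary of T₃: V = 50.772 × 1948/1951 = 50.693 V.
I_load = 50.693/1.71 = 29.645 A, so P_out = 50.693 × 29.645 = 1502.8 W.
All ideal ⇒ P_in = P_out, so I_supply = 1502.8/480 = 3.13 A.

I_supply ≈ 3.13 A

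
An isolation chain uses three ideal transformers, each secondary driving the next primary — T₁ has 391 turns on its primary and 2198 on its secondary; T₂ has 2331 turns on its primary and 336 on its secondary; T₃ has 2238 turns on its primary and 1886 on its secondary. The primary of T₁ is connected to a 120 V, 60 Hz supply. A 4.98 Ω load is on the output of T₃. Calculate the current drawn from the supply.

Secondary of T₁: V = 120.00 × 2198/391 = 674.58 V.
Secondary of T₂: V = 674.58 × 336/2331 = 97.236 V.
Secondary of T₃: V = 97.236 × 1886/2238 = 81.943 V.
I_load = 81.943/4.98 = 16.454 A, so P_out = 81.943 × 16.454 = 1348.3 W.
All ideal ⇒ P_in = P_out, so I_supply = 1348.3/120 = 11.2 A.

I_supply ≈ 11.2 A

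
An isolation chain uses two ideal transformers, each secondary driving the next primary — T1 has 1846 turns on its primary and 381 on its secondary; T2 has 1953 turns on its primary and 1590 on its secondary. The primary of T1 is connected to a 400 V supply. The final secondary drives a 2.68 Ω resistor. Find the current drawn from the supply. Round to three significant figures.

After T1: V = 400.00 × 381/1846 = 82.557 V.
After T2: V = 82.557 × 1590/1953 = 67.212 V.
I_load = 67.212/2.68 = 25.079 A, so P_out = 67.212 × 25.079 = 1685.6 W.
All ideal ⇒ P_in = P_out, so I_supply = 1685.6/400 = 4.21 A.

I_supply ≈ 4.21 A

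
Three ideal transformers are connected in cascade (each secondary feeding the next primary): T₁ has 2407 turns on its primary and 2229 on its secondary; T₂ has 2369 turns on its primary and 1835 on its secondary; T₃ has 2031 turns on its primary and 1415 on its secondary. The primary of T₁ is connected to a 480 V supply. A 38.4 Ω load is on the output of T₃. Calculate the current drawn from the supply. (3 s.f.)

I_supply ≈ 3.12 A

Secondary of T₁: V = 480.00 × 2229/2407 = 444.50 V.
Secondary of T₂: V = 444.50 × 1835/2369 = 344.31 V.
Secondary of T₃: V = 344.31 × 1415/2031 = 239.88 V.
I_load = 239.88/38.4 = 6.2469 A, so P_out = 239.88 × 6.2469 = 1498.5 W.
All ideal ⇒ P_in = P_out, so I_supply = 1498.5/480 = 3.12 A.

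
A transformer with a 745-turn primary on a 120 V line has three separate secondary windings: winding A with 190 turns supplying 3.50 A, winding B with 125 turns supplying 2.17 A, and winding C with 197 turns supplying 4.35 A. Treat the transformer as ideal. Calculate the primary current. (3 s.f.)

I_p ≈ 2.41 A

V_A = 120 × 190/745 = 30.604 V; V_B = 120 × 125/745 = 20.134 V; V_C = 120 × 197/745 = 31.732 V.
P_out = V_A I_A + V_B I_B + V_C I_C = 30.604×3.50 + 20.134×2.17 + 31.732×4.35 = 107.11 + 43.691 + 138.03 = 288.84 W.
Ideal ⇒ P_in = P_out, so I_p = P_out/V_p = 288.84/120 = 2.41 A.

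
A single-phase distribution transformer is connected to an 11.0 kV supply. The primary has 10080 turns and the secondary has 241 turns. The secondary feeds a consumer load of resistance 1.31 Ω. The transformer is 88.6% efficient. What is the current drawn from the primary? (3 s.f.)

I_p ≈ 5.42 A

V_s = 11000 × 241/10080 = 263.00 V.
I_s = V_s/R = 263.00/1.31 = 200.76 A.
P_out = V_s I_s = 263.00 × 200.76 = 52799 W.
P_in = P_out/η = 52799/0.886 = 59593 W.
I_p = P_in/V_p = 59593/11000 = 5.42 A.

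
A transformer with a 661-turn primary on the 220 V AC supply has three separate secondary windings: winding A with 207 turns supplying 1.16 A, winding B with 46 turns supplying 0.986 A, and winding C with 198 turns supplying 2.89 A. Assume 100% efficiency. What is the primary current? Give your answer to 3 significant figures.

I_p ≈ 1.30 A

V_A = 220 × 207/661 = 68.896 V; V_B = 220 × 46/661 = 15.310 V; V_C = 220 × 198/661 = 65.900 V.
P_out = V_A I_A + V_B I_B + V_C I_C = 68.896×1.16 + 15.310×0.986 + 65.900×2.89 = 79.919 + 15.096 + 190.45 = 285.47 W.
Ideal ⇒ P_in = P_out, so I_p = P_out/V_p = 285.47/220 = 1.30 A.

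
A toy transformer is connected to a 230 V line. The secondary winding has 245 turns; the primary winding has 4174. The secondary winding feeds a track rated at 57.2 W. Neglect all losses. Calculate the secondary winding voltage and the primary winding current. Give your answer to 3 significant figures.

V_s ≈ 13.5 V, I_p ≈ 0.249 A

V_s = V_p × N_s/N_p = 230 × 245/4174 = 13.500 V.
I_s = P/V_s = 57.2/13.500 = 4.2370 A.
I_p = I_s × N_s/N_p = 4.2370 × 245/4174 = 0.249 A.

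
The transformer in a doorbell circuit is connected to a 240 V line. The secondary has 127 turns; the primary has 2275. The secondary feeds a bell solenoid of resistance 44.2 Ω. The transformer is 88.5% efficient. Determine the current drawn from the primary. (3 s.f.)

V_s = 240 × 127/2275 = 13.398 V.
I_s = V_s/R = 13.398/44.2 = 0.30312 A.
P_out = V_s I_s = 13.398 × 0.30312 = 4.0611 W.
P_in = P_out/η = 4.0611/0.885 = 4.5888 W.
I_p = P_in/V_p = 4.5888/240 = 0.0191 A.

I_p ≈ 0.0191 A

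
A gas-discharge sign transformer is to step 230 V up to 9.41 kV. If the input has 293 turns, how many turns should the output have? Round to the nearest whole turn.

N_out = 11988 turns

N_out/N_in = V_out/V_in, so N_out = 293 × 9410/230 = 11987.5 ≈ 11988 turns.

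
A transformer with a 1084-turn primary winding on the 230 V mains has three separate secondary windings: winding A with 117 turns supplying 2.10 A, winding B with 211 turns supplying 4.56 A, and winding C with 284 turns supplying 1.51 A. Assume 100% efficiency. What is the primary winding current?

I_p ≈ 1.51 A

V_A = 230 × 117/1084 = 24.825 V; V_B = 230 × 211/1084 = 44.769 V; V_C = 230 × 284/1084 = 60.258 V.
P_out = V_A I_A + V_B I_B + V_C I_C = 24.825×2.10 + 44.769×4.56 + 60.258×1.51 = 52.132 + 204.15 + 90.990 = 347.27 W.
Ideal ⇒ P_in = P_out, so I_p = P_out/V_p = 347.27/230 = 1.51 A.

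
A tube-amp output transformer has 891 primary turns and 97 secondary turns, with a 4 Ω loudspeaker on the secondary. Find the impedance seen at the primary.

Z_p = (N_p/N_s)² × Z_s = (891/97)² × 4 = 337 Ω.

Z_p ≈ 337 Ω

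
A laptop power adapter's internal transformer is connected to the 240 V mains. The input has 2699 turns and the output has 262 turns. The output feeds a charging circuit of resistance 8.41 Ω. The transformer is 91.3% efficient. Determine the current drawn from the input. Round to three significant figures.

I_in ≈ 0.295 A

V_out = 240 × 262/2699 = 23.298 V.
I_out = V_out/R = 23.298/8.41 = 2.7702 A.
P_out = V_out I_out = 23.298 × 2.7702 = 64.539 W.
P_in = P_out/η = 64.539/0.913 = 70.689 W.
I_in = P_in/V_in = 70.689/240 = 0.295 A.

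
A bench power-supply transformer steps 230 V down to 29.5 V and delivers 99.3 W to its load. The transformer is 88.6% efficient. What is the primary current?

I_p ≈ 0.487 A

P_in = P_out/η = 99.3/0.886 = 112.08 W.
I_p = P_in/V_p = 112.08/230 = 0.487 A.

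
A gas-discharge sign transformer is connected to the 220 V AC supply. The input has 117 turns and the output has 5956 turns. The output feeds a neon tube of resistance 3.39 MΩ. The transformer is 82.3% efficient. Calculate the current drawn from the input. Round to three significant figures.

V_out = 220 × 5956/117 = 11199 V.
I_out = V_out/R = 11199/(3.39×10^6) = 0.0033036 A.
P_out = V_out I_out = 11199 × 0.0033036 = 36.998 W.
P_in = P_out/η = 36.998/0.823 = 44.956 W.
I_in = P_in/V_in = 44.956/220 = 0.204 A.

I_in ≈ 0.204 A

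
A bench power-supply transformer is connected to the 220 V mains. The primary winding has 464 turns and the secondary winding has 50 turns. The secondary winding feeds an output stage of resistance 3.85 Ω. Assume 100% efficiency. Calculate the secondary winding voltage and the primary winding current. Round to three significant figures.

V_s = V_p × N_s/N_p = 220 × 50/464 = 23.707 V.
I_s = V_s/R = 23.707/3.85 = 6.1576 A.
I_p = I_s × N_s/N_p = 6.1576 × 50/464 = 0.664 A.

V_s ≈ 23.7 V, I_p ≈ 0.664 A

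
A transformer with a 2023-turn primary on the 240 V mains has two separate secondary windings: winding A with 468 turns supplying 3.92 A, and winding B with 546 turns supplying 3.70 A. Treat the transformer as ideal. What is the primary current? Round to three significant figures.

V_A = 240 × 468/2023 = 55.522 V; V_B = 240 × 546/2023 = 64.775 V.
P_out = V_A I_A + V_B I_B = 55.522×3.92 + 64.775×3.70 = 217.64 + 239.67 = 457.31 W.
Ideal ⇒ P_in = P_out, so I_p = P_out/V_p = 457.31/240 = 1.91 A.

I_p ≈ 1.91 A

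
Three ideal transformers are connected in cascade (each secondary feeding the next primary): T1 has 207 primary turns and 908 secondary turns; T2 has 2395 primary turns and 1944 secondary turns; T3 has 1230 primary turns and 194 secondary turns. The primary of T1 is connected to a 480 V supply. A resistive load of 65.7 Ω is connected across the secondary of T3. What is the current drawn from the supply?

I_supply ≈ 2.30 A

Secondary of T1: V = 480.00 × 908/207 = 2105.5 V.
Secondary of T2: V = 2105.5 × 1944/2395 = 1709.0 V.
Secondary of T3: V = 1709.0 × 194/1230 = 269.55 V.
I_load = 269.55/65.7 = 4.1028 A, so P_out = 269.55 × 4.1028 = 1105.9 W.
All ideal ⇒ P_in = P_out, so I_supply = 1105.9/480 = 2.30 A.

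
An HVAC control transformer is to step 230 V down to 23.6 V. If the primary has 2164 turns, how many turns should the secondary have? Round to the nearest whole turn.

N_s/N_p = V_s/V_p, so N_s = 2164 × 23.6/230 = 222.0 ≈ 222 turns.

N_s = 222 turns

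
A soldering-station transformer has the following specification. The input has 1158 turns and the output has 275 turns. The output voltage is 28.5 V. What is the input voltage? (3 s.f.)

V_in/V_out = N_in/N_out, so V_in = 28.5 × 1158/275 = 120 V.

V_in ≈ 120 V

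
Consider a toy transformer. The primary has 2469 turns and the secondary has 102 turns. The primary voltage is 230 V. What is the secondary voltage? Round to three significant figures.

V_s/V_p = N_s/N_p, so V_s = 230 × 102/2469 = 9.50 V.

V_s ≈ 9.50 V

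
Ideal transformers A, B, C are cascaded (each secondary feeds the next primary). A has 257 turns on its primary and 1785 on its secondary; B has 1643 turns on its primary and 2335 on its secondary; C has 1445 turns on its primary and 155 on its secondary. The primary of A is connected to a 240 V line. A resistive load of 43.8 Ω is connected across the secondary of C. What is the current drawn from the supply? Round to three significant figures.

I_supply ≈ 6.14 A

After A: V = 240.00 × 1785/257 = 1666.9 V.
After B: V = 1666.9 × 2335/1643 = 2369.0 V.
After C: V = 2369.0 × 155/1445 = 254.11 V.
I_load = 254.11/43.8 = 5.8017 A, so P_out = 254.11 × 5.8017 = 1474.3 W.
All ideal ⇒ P_in = P_out, so I_supply = 1474.3/240 = 6.14 A.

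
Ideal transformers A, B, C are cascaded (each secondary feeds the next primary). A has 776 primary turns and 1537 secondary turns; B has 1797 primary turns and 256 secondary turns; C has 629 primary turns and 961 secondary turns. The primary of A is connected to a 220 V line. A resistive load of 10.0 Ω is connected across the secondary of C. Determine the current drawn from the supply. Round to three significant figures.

After A: V = 220.00 × 1537/776 = 435.75 V.
After B: V = 435.75 × 256/1797 = 62.076 V.
After C: V = 62.076 × 961/629 = 94.842 V.
I_load = 94.842/10.0 = 9.4842 A, so P_out = 94.842 × 9.4842 = 899.50 W.
All ideal ⇒ P_in = P_out, so I_supply = 899.50/220 = 4.09 A.

I_supply ≈ 4.09 A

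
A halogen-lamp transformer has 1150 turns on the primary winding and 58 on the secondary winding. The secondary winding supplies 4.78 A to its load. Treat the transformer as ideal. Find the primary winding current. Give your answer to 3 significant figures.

For an ideal transformer I_p/I_s = N_s/N_p, so I_p = 4.78 × 58/1150 = 0.241 A.

I_p ≈ 0.241 A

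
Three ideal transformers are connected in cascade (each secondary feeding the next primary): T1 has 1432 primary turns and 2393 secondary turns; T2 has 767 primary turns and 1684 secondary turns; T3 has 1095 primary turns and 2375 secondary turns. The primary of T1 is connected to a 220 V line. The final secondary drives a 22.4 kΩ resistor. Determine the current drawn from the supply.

Secondary of T1: V = 220.00 × 2393/1432 = 367.64 V.
Secondary of T2: V = 367.64 × 1684/767 = 807.18 V.
Secondary of T3: V = 807.18 × 2375/1095 = 1750.7 V.
I_load = 1750.7/22400 = 0.078157 A, so P_out = 1750.7 × 0.078157 = 136.83 W.
All ideal ⇒ P_in = P_out, so I_supply = 136.83/220 = 0.622 A.

I_supply ≈ 0.622 A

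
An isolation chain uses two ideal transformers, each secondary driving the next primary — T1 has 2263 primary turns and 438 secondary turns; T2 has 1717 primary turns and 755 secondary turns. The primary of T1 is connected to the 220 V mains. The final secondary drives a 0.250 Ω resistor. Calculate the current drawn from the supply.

After T1: V = 220.00 × 438/2263 = 42.581 V.
After T2: V = 42.581 × 755/1717 = 18.724 V.
I_load = 18.724/0.250 = 74.894 A, so P_out = 18.724 × 74.894 = 1402.3 W.
All ideal ⇒ P_in = P_out, so I_supply = 1402.3/220 = 6.37 A.

I_supply ≈ 6.37 A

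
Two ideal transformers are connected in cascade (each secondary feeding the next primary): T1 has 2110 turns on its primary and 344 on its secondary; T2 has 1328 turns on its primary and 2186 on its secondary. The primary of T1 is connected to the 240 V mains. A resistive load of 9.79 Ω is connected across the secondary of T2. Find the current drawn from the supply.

I_supply ≈ 1.77 A

After T1: V = 240.00 × 344/2110 = 39.128 V.
After T2: V = 39.128 × 2186/1328 = 64.408 V.
I_load = 64.408/9.79 = 6.5790 A, so P_out = 64.408 × 6.5790 = 423.74 W.
All ideal ⇒ P_in = P_out, so I_supply = 423.74/240 = 1.77 A.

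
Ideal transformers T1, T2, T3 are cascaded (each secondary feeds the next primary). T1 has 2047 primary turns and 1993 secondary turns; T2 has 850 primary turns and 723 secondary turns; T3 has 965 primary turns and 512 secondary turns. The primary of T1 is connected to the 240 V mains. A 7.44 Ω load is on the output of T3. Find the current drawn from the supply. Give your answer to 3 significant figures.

I_supply ≈ 6.23 A

After T1: V = 240.00 × 1993/2047 = 233.67 V.
After T2: V = 233.67 × 723/850 = 198.76 V.
After T3: V = 198.76 × 512/965 = 105.45 V.
I_load = 105.45/7.44 = 14.174 A, so P_out = 105.45 × 14.174 = 1494.7 W.
All ideal ⇒ P_in = P_out, so I_supply = 1494.7/240 = 6.23 A.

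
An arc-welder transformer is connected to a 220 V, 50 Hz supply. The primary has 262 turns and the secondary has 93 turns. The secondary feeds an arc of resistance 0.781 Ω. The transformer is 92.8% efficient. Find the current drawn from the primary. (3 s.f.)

V_s = 220 × 93/262 = 78.092 V.
I_s = V_s/R = 78.092/0.781 = 99.989 A.
P_out = V_s I_s = 78.092 × 99.989 = 7808.3 W.
P_in = P_out/η = 7808.3/0.928 = 8414.1 W.
I_p = P_in/V_p = 8414.1/220 = 38.2 A.

I_p ≈ 38.2 A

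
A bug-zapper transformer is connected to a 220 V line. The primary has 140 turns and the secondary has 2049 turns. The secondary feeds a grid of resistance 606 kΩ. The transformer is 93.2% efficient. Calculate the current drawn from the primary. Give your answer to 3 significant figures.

V_s = 220 × 2049/140 = 3219.9 V.
I_s = V_s/R = 3219.9/606000 = 0.0053133 A.
P_out = V_s I_s = 3219.9 × 0.0053133 = 17.108 W.
P_in = P_out/η = 17.108/0.932 = 18.356 W.
I_p = P_in/V_p = 18.356/220 = 0.0834 A.

I_p ≈ 0.0834 A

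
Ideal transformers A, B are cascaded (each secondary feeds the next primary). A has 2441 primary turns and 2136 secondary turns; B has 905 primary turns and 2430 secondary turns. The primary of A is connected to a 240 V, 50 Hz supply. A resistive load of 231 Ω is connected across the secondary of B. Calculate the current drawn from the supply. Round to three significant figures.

I_supply ≈ 5.74 A

Secondary of A: V = 240.00 × 2136/2441 = 210.01 V.
Secondary of B: V = 210.01 × 2430/905 = 563.90 V.
I_load = 563.90/231 = 2.4411 A, so P_out = 563.90 × 2.4411 = 1376.6 W.
All ideal ⇒ P_in = P_out, so I_supply = 1376.6/240 = 5.74 A.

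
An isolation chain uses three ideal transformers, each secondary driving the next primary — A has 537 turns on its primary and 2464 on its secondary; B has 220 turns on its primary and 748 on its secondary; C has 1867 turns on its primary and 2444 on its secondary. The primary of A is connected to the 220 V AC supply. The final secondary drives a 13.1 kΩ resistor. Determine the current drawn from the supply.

Secondary of A: V = 220.00 × 2464/537 = 1009.5 V.
Secondary of B: V = 1009.5 × 748/220 = 3432.2 V.
Secondary of C: V = 3432.2 × 2444/1867 = 4492.9 V.
I_load = 4492.9/13100 = 0.34297 A, so P_out = 4492.9 × 0.34297 = 1540.9 W.
All ideal ⇒ P_in = P_out, so I_supply = 1540.9/220 = 7.00 A.

I_supply ≈ 7.00 A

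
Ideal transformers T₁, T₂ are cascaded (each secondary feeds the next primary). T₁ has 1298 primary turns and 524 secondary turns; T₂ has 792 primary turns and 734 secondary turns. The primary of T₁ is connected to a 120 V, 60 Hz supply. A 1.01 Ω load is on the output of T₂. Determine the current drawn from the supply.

After T₁: V = 120.00 × 524/1298 = 48.444 V.
After T₂: V = 48.444 × 734/792 = 44.896 V.
I_load = 44.896/1.01 = 44.452 A, so P_out = 44.896 × 44.452 = 1995.7 W.
All ideal ⇒ P_in = P_out, so I_supply = 1995.7/120 = 16.6 A.

I_supply ≈ 16.6 A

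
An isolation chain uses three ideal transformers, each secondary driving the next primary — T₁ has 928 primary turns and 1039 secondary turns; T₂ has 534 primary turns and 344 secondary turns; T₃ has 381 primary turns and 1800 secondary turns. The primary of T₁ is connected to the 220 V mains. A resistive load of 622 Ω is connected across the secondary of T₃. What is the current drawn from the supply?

After T₁: V = 220.00 × 1039/928 = 246.31 V.
After T₂: V = 246.31 × 344/534 = 158.67 V.
After T₃: V = 158.67 × 1800/381 = 749.64 V.
I_load = 749.64/622 = 1.2052 A, so P_out = 749.64 × 1.2052 = 903.48 W.
All ideal ⇒ P_in = P_out, so I_supply = 903.48/220 = 4.11 A.

I_supply ≈ 4.11 A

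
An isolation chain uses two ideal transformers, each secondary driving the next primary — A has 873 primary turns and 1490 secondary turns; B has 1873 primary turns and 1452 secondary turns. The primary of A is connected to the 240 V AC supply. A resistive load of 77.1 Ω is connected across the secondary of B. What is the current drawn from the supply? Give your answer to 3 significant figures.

Secondary of A: V = 240.00 × 1490/873 = 409.62 V.
Secondary of B: V = 409.62 × 1452/1873 = 317.55 V.
I_load = 317.55/77.1 = 4.1187 A, so P_out = 317.55 × 4.1187 = 1307.9 W.
All ideal ⇒ P_in = P_out, so I_supply = 1307.9/240 = 5.45 A.

I_supply ≈ 5.45 A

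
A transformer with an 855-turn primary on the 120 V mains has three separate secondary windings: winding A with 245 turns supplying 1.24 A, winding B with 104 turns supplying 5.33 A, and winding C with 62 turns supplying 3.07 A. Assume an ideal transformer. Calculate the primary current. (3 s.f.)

I_p ≈ 1.23 A

V_A = 120 × 245/855 = 34.386 V; V_B = 120 × 104/855 = 14.596 V; V_C = 120 × 62/855 = 8.7018 V.
P_out = V_A I_A + V_B I_B + V_C I_C = 34.386×1.24 + 14.596×5.33 + 8.7018×3.07 = 42.639 + 77.799 + 26.714 = 147.15 W.
Ideal ⇒ P_in = P_out, so I_p = P_out/V_p = 147.15/120 = 1.23 A.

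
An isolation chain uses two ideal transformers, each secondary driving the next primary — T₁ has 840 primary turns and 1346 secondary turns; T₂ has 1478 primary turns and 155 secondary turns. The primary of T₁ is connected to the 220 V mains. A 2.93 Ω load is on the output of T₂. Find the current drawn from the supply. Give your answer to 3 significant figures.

Secondary of T₁: V = 220.00 × 1346/840 = 352.52 V.
Secondary of T₂: V = 352.52 × 155/1478 = 36.970 V.
I_load = 36.970/2.93 = 12.618 A, so P_out = 36.970 × 12.618 = 466.47 W.
All ideal ⇒ P_in = P_out, so I_supply = 466.47/220 = 2.12 A.

I_supply ≈ 2.12 A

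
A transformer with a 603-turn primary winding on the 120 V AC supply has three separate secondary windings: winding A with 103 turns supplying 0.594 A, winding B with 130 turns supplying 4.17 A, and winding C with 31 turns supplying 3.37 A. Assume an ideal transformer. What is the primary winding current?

I_p ≈ 1.17 A

V_A = 120 × 103/603 = 20.498 V; V_B = 120 × 130/603 = 25.871 V; V_C = 120 × 31/603 = 6.1692 V.
P_out = V_A I_A + V_B I_B + V_C I_C = 20.498×0.594 + 25.871×4.17 + 6.1692×3.37 = 12.176 + 107.88 + 20.790 = 140.85 W.
Ideal ⇒ P_in = P_out, so I_p = P_out/V_p = 140.85/120 = 1.17 A.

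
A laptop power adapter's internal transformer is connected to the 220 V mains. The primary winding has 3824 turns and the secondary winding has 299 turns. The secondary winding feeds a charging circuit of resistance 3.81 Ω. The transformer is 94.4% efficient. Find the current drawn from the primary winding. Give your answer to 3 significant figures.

V_s = 220 × 299/3824 = 17.202 V.
I_s = V_s/R = 17.202/3.81 = 4.5149 A.
P_out = V_s I_s = 17.202 × 4.5149 = 77.665 W.
P_in = P_out/η = 77.665/0.944 = 82.273 W.
I_p = P_in/V_p = 82.273/220 = 0.374 A.

I_p ≈ 0.374 A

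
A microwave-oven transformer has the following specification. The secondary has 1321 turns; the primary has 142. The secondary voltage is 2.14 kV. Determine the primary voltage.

V_p/V_s = N_p/N_s, so V_p = 2140 × 142/1321 = 230 V.

V_p ≈ 230 V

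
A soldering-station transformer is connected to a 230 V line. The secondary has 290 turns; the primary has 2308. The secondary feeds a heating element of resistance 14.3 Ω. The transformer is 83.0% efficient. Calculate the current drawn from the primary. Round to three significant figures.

V_s = 230 × 290/2308 = 28.899 V.
I_s = V_s/R = 28.899/14.3 = 2.0209 A.
P_out = V_s I_s = 28.899 × 2.0209 = 58.404 W.
P_in = P_out/η = 58.404/0.830 = 70.366 W.
I_p = P_in/V_p = 70.366/230 = 0.306 A.

I_p ≈ 0.306 A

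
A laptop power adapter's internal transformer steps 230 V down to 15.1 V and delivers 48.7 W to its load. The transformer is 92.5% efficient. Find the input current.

I_in ≈ 0.229 A

P_in = P_out/η = 48.7/0.925 = 52.649 W.
I_in = P_in/V_in = 52.649/230 = 0.229 A.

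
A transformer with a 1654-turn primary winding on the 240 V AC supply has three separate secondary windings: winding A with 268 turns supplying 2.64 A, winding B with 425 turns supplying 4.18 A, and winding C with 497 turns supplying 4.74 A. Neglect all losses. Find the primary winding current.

V_A = 240 × 268/1654 = 38.888 V; V_B = 240 × 425/1654 = 61.669 V; V_C = 240 × 497/1654 = 72.116 V.
P_out = V_A I_A + V_B I_B + V_C I_C = 38.888×2.64 + 61.669×4.18 + 72.116×4.74 = 102.66 + 257.78 + 341.83 = 702.27 W.
Ideal ⇒ P_in = P_out, so I_p = P_out/V_p = 702.27/240 = 2.93 A.

I_p ≈ 2.93 A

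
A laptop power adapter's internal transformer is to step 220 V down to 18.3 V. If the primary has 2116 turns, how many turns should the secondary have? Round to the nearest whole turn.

N_s/N_p = V_s/V_p, so N_s = 2116 × 18.3/220 = 176.0 ≈ 176 turns.

N_s = 176 turns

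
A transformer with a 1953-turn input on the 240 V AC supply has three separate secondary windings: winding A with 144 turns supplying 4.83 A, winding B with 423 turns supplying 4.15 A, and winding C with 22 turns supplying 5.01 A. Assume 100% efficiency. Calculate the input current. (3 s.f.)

V_A = 240 × 144/1953 = 17.696 V; V_B = 240 × 423/1953 = 51.982 V; V_C = 240 × 22/1953 = 2.7035 V.
P_out = V_A I_A + V_B I_B + V_C I_C = 17.696×4.83 + 51.982×4.15 + 2.7035×5.01 = 85.471 + 215.72 + 13.545 = 314.74 W.
Ideal ⇒ P_in = P_out, so I_in = P_out/V_in = 314.74/240 = 1.31 A.

I_in ≈ 1.31 A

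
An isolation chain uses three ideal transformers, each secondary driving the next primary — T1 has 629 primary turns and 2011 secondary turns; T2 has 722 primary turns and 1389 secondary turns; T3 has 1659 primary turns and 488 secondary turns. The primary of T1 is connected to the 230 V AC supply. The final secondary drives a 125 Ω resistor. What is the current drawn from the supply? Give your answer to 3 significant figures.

Secondary of T1: V = 230.00 × 2011/629 = 735.34 V.
Secondary of T2: V = 735.34 × 1389/722 = 1414.7 V.
Secondary of T3: V = 1414.7 × 488/1659 = 416.13 V.
I_load = 416.13/125 = 3.3290 A, so P_out = 416.13 × 3.3290 = 1385.3 W.
All ideal ⇒ P_in = P_out, so I_supply = 1385.3/230 = 6.02 A.

I_supply ≈ 6.02 A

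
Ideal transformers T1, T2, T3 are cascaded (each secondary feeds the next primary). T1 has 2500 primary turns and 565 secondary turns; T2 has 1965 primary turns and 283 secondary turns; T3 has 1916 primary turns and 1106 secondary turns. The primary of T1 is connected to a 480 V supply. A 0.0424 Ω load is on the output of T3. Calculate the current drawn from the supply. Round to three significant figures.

I_supply ≈ 4.00 A

After T1: V = 480.00 × 565/2500 = 108.48 V.
After T2: V = 108.48 × 283/1965 = 15.623 V.
After T3: V = 15.623 × 1106/1916 = 9.0185 V.
I_load = 9.0185/0.0424 = 212.70 A, so P_out = 9.0185 × 212.70 = 1918.2 W.
All ideal ⇒ P_in = P_out, so I_supply = 1918.2/480 = 4.00 A.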